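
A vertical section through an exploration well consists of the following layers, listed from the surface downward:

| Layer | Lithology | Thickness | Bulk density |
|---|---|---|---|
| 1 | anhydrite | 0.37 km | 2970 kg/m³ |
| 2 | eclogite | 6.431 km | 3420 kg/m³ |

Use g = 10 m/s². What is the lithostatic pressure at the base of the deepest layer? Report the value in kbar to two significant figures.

2.3 kbar

anhydrite: 2970 kg/m³ × 10 m/s² × 370 m = 1.099×10^7 Pa = 0.1099 kbar
eclogite: 3420 kg/m³ × 10 m/s² × 6431 m = 2.199×10^8 Pa = 2.199 kbar
Total = 0.1099 + 2.199 = 2.3093 kbar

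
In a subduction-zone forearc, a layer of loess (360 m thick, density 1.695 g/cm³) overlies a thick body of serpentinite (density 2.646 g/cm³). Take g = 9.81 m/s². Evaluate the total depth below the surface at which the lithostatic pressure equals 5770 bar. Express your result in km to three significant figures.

Pressure at base of upper layers: 1695×9.81×360 = 5.986×10^6 Pa = 59.86 bar
Remaining pressure to be supplied by serpentinite: 5.770×10^8 − 5.986×10^6 = 5.710×10^8 Pa
Additional depth in serpentinite = 5.710×10^8 Pa / (2646 kg/m³ × 9.81 m/s²) = 21998 m
Total depth = 360 m + 21998 m = 22358 m
= 22.358 km

22.4 km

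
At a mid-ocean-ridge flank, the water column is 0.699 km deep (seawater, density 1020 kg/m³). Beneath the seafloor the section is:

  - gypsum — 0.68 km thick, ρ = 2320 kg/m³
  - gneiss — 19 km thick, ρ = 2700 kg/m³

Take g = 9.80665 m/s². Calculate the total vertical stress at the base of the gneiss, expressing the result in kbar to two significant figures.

seawater: 1020 kg/m³ × 9.80665 m/s² × 699 m = 6.992×10^6 Pa = 0.06992 kbar
gypsum: 2320 kg/m³ × 9.80665 m/s² × 680 m = 1.547×10^7 Pa = 0.1547 kbar
gneiss: 2700 kg/m³ × 9.80665 m/s² × 19000 m = 5.031×10^8 Pa = 5.031 kbar
Total = 0.06992 + 0.1547 + 5.031 = 5.2554 kbar

5.3 kbar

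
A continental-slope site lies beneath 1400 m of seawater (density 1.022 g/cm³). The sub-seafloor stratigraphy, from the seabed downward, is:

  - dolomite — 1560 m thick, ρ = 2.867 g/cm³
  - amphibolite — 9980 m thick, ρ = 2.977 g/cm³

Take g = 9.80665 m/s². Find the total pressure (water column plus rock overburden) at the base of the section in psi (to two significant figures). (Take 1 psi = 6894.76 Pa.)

seawater: 1022 kg/m³ × 9.80665 m/s² × 1400 m = 1.403×10^7 Pa = 2035 psi
dolomite: 2867 kg/m³ × 9.80665 m/s² × 1560 m = 4.386×10^7 Pa = 6361 psi
amphibolite: 2977 kg/m³ × 9.80665 m/s² × 9980 m = 2.914×10^8 Pa = 42258 psi
Total = 2035 + 6361 + 42258 = 50655 psi

51000 psi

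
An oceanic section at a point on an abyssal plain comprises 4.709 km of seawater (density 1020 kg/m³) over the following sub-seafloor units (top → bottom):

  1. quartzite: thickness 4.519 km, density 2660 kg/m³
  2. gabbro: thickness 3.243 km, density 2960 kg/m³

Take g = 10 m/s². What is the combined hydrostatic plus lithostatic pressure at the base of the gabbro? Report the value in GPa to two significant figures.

0.26 GPa

seawater: 1020 kg/m³ × 10 m/s² × 4709 m = 4.803×10^7 Pa = 0.04803 GPa
quartzite: 2660 kg/m³ × 10 m/s² × 4519 m = 1.202×10^8 Pa = 0.1202 GPa
gabbro: 2960 kg/m³ × 10 m/s² × 3243 m = 9.599×10^7 Pa = 0.09599 GPa
Total = 0.04803 + 0.1202 + 0.09599 = 0.26423 GPa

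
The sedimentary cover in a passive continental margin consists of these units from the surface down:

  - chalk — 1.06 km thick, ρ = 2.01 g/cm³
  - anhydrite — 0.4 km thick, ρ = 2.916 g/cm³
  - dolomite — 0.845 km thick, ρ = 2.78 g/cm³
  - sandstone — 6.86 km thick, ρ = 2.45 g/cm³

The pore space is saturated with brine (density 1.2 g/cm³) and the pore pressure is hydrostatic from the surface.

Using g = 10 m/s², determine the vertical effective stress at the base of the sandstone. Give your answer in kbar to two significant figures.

Overburden (lithostatic) stress σ_v:
chalk: 2010 kg/m³ × 10 m/s² × 1060 m = 2.131×10^7 Pa = 21.31 MPa
anhydrite: 2916 kg/m³ × 10 m/s² × 400 m = 1.166×10^7 Pa = 11.66 MPa
dolomite: 2780 kg/m³ × 10 m/s² × 845 m = 2.349×10^7 Pa = 23.49 MPa
sandstone: 2450 kg/m³ × 10 m/s² × 6860 m = 1.681×10^8 Pa = 168.1 MPa
Total = 21.31 + 11.66 + 23.49 + 168.1 = 224.53 MPa
Pore pressure P_p = 1200 kg/m³ × 10 m/s² × 9165 m = 1.100×10^8 Pa = 110.0 MPa
Effective stress σ' = σ_v − P_p = 224.5 − 110.0 = 114.55 MPa = 1.1455 kbar

1.1 kbar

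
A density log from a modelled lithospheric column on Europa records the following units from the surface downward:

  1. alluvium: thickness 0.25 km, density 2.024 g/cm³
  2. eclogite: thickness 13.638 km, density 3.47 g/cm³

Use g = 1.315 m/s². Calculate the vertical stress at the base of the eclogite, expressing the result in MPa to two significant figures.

alluvium: 2024 kg/m³ × 1.315 m/s² × 250 m = 6.654×10^5 Pa = 0.6654 MPa
eclogite: 3470 kg/m³ × 1.315 m/s² × 13638 m = 6.223×10^7 Pa = 62.23 MPa
Total = 0.6654 + 62.23 = 62.896 MPa

63 MPa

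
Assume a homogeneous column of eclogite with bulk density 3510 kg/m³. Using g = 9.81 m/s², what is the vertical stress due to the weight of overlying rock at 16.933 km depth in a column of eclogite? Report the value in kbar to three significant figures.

eclogite: 3510 kg/m³ × 9.81 m/s² × 16933 m = 5.831×10^8 Pa = 5.831 kbar

5.83 kbar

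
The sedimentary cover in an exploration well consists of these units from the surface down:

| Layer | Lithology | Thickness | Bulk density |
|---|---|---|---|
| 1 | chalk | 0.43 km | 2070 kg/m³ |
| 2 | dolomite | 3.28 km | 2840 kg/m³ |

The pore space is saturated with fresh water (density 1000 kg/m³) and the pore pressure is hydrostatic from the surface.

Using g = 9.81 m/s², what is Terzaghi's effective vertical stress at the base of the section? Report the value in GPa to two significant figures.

0.064 GPa

Overburden (lithostatic) stress σ_v:
chalk: 2070 kg/m³ × 9.81 m/s² × 430 m = 8.732×10^6 Pa = 8.732 MPa
dolomite: 2840 kg/m³ × 9.81 m/s² × 3280 m = 9.138×10^7 Pa = 91.38 MPa
Total = 8.732 + 91.38 = 100.11 MPa
Pore pressure P_p = 1000 kg/m³ × 9.81 m/s² × 3710 m = 3.640×10^7 Pa = 36.40 MPa
Effective stress σ' = σ_v − P_p = 100.1 − 36.40 = 63.719 MPa = 0.063719 GPa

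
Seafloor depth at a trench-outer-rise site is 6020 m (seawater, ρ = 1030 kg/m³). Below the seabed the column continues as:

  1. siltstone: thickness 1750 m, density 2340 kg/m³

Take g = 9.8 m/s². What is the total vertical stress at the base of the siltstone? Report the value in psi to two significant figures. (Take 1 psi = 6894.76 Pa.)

seawater: 1030 kg/m³ × 9.8 m/s² × 6020 m = 6.077×10^7 Pa = 8813 psi
siltstone: 2340 kg/m³ × 9.8 m/s² × 1750 m = 4.013×10^7 Pa = 5821 psi
Total = 8813 + 5821 = 14634 psi

15000 psi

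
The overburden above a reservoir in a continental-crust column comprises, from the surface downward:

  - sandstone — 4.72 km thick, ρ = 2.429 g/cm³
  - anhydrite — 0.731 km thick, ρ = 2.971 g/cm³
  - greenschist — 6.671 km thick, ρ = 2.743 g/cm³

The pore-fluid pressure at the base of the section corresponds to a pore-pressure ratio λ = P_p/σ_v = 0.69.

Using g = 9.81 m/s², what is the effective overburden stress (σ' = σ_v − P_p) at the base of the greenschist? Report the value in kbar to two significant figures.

0.97 kbar

Overburden (lithostatic) stress σ_v:
sandstone: 2429 kg/m³ × 9.81 m/s² × 4720 m = 1.125×10^8 Pa = 112.5 MPa
anhydrite: 2971 kg/m³ × 9.81 m/s² × 731 m = 2.131×10^7 Pa = 21.31 MPa
greenschist: 2743 kg/m³ × 9.81 m/s² × 6671 m = 1.795×10^8 Pa = 179.5 MPa
Total = 112.5 + 21.31 + 179.5 = 313.28 MPa
Pore pressure P_p = λ·σ_v = 0.69 × 313.3 MPa = 216.2 MPa
Effective stress σ' = σ_v − P_p = 313.3 − 216.2 = 97.118 MPa = 0.97118 kbar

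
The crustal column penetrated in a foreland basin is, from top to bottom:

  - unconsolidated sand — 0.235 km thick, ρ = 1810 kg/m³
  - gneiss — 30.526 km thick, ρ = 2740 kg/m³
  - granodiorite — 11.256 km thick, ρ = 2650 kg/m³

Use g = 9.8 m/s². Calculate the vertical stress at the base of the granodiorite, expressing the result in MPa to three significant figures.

unconsolidated sand: 1810 kg/m³ × 9.8 m/s² × 235 m = 4.168×10^6 Pa = 4.168 MPa
gneiss: 2740 kg/m³ × 9.8 m/s² × 30526 m = 8.197×10^8 Pa = 819.7 MPa
granodiorite: 2650 kg/m³ × 9.8 m/s² × 11256 m = 2.923×10^8 Pa = 292.3 MPa
Total = 4.168 + 819.7 + 292.3 = 1116.2 MPa

1120 MPa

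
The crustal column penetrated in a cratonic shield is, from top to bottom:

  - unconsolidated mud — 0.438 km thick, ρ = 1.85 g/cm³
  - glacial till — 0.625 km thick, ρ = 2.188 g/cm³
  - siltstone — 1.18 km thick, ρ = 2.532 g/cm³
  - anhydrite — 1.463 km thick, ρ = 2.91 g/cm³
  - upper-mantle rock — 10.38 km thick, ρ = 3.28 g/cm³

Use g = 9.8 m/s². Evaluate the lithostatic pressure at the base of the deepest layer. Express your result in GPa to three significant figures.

unconsolidated mud: 1850 kg/m³ × 9.8 m/s² × 438 m = 7.941×10^6 Pa = 7.941×10^-3 GPa
glacial till: 2188 kg/m³ × 9.8 m/s² × 625 m = 1.340×10^7 Pa = 0.01340 GPa
siltstone: 2532 kg/m³ × 9.8 m/s² × 1180 m = 2.928×10^7 Pa = 0.02928 GPa
anhydrite: 2910 kg/m³ × 9.8 m/s² × 1463 m = 4.172×10^7 Pa = 0.04172 GPa
upper-mantle rock: 3280 kg/m³ × 9.8 m/s² × 10380 m = 3.337×10^8 Pa = 0.3337 GPa
Total = 7.941×10^-3 + 0.01340 + 0.02928 + 0.04172 + 0.3337 = 0.42600 GPa

0.426 GPa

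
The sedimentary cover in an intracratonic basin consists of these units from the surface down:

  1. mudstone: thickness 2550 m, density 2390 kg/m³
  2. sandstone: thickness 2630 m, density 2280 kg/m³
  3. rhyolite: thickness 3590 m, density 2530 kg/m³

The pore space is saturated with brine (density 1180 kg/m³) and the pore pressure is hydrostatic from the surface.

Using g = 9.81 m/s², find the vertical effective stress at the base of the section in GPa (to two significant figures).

Overburden (lithostatic) stress σ_v:
mudstone: 2390 kg/m³ × 9.81 m/s² × 2550 m = 5.979×10^7 Pa = 59.79 MPa
sandstone: 2280 kg/m³ × 9.81 m/s² × 2630 m = 5.882×10^7 Pa = 58.82 MPa
rhyolite: 2530 kg/m³ × 9.81 m/s² × 3590 m = 8.910×10^7 Pa = 89.10 MPa
Total = 59.79 + 58.82 + 89.10 = 207.71 MPa
Pore pressure P_p = 1180 kg/m³ × 9.81 m/s² × 8770 m = 1.015×10^8 Pa = 101.5 MPa
Effective stress σ' = σ_v − P_p = 207.7 − 101.5 = 106.19 MPa = 0.10619 GPa

0.11 GPa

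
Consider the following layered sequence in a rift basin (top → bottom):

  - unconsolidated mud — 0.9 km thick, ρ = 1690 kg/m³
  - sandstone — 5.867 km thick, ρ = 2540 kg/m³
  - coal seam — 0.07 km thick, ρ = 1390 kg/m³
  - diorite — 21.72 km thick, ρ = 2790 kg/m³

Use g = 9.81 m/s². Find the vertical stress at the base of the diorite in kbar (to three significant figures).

unconsolidated mud: 1690 kg/m³ × 9.81 m/s² × 900 m = 1.492×10^7 Pa = 0.1492 kbar
sandstone: 2540 kg/m³ × 9.81 m/s² × 5867 m = 1.462×10^8 Pa = 1.462 kbar
coal seam: 1390 kg/m³ × 9.81 m/s² × 70 m = 9.545×10^5 Pa = 9.545×10^-3 kbar
diorite: 2790 kg/m³ × 9.81 m/s² × 21720 m = 5.945×10^8 Pa = 5.945 kbar
Total = 0.1492 + 1.462 + 9.545×10^-3 + 5.945 = 7.5654 kbar

7.57 kbar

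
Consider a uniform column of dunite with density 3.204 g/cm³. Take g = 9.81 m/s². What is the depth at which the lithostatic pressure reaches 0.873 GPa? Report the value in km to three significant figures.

h = P/(ρg) = 0.873 GPa / (3204 kg/m³ × 9.81 m/s²) = 8.730×10^8 Pa / 31431 Pa/m = 27775 m
= 27.775 km

27.8 km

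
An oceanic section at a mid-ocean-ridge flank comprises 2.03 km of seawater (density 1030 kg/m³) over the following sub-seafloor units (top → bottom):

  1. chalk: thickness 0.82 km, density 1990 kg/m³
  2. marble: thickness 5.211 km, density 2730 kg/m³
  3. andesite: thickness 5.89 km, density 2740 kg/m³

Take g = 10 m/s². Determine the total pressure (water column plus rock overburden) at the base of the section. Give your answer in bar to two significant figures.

3400 bar

seawater: 1030 kg/m³ × 10 m/s² × 2030 m = 2.091×10^7 Pa = 209.1 bar
chalk: 1990 kg/m³ × 10 m/s² × 820 m = 1.632×10^7 Pa = 163.2 bar
marble: 2730 kg/m³ × 10 m/s² × 5211 m = 1.423×10^8 Pa = 1423 bar
andesite: 2740 kg/m³ × 10 m/s² × 5890 m = 1.614×10^8 Pa = 1614 bar
Total = 209.1 + 163.2 + 1423 + 1614 = 3408.7 bar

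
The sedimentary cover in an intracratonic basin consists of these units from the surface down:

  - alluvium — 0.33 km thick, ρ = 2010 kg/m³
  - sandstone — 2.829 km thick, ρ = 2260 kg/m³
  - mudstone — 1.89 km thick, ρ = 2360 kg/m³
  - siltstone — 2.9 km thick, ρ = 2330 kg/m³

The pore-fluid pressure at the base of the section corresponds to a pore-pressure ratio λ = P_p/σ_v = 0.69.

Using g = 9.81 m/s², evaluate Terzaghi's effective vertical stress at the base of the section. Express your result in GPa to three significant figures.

Overburden (lithostatic) stress σ_v:
alluvium: 2010 kg/m³ × 9.81 m/s² × 330 m = 6.507×10^6 Pa = 6.507 MPa
sandstone: 2260 kg/m³ × 9.81 m/s² × 2829 m = 6.272×10^7 Pa = 62.72 MPa
mudstone: 2360 kg/m³ × 9.81 m/s² × 1890 m = 4.376×10^7 Pa = 43.76 MPa
siltstone: 2330 kg/m³ × 9.81 m/s² × 2900 m = 6.629×10^7 Pa = 66.29 MPa
Total = 6.507 + 62.72 + 43.76 + 66.29 = 179.27 MPa
Pore pressure P_p = λ·σ_v = 0.69 × 179.3 MPa = 123.7 MPa
Effective stress σ' = σ_v − P_p = 179.3 − 123.7 = 55.574 MPa = 0.055574 GPa

0.0556 GPa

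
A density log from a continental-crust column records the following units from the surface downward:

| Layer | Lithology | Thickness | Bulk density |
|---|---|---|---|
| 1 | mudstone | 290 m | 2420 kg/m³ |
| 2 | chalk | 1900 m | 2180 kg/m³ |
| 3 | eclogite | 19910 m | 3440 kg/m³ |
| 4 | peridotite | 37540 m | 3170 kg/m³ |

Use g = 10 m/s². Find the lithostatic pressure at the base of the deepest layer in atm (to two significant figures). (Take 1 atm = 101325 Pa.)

19000 atm

mudstone: 2420 kg/m³ × 10 m/s² × 290 m = 7.018×10^6 Pa = 69.26 atm
chalk: 2180 kg/m³ × 10 m/s² × 1900 m = 4.142×10^7 Pa = 408.8 atm
eclogite: 3440 kg/m³ × 10 m/s² × 19910 m = 6.849×10^8 Pa = 6759 atm
peridotite: 3170 kg/m³ × 10 m/s² × 37540 m = 1.190×10^9 Pa = 11745 atm
Total = 69.26 + 408.8 + 6759 + 11745 = 18982 atm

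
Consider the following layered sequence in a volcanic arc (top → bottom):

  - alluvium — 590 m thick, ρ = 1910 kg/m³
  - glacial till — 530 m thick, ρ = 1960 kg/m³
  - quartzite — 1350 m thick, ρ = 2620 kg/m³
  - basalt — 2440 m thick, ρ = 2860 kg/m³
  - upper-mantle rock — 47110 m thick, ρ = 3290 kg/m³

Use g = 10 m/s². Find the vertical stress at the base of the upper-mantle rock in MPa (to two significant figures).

alluvium: 1910 kg/m³ × 10 m/s² × 590 m = 1.127×10^7 Pa = 11.27 MPa
glacial till: 1960 kg/m³ × 10 m/s² × 530 m = 1.039×10^7 Pa = 10.39 MPa
quartzite: 2620 kg/m³ × 10 m/s² × 1350 m = 3.537×10^7 Pa = 35.37 MPa
basalt: 2860 kg/m³ × 10 m/s² × 2440 m = 6.978×10^7 Pa = 69.78 MPa
upper-mantle rock: 3290 kg/m³ × 10 m/s² × 47110 m = 1.550×10^9 Pa = 1550 MPa
Total = 11.27 + 10.39 + 35.37 + 69.78 + 1550 = 1676.7 MPa

1700 MPa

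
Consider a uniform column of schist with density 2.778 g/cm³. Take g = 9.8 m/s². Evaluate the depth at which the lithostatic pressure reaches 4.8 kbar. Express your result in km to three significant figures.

h = P/(ρg) = 4.8 kbar / (2778 kg/m³ × 9.8 m/s²) = 4.800×10^8 Pa / 27224 Pa/m = 17631 m
= 17.631 km

17.6 km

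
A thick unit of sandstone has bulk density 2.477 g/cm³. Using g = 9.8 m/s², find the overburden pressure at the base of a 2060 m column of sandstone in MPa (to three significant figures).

50.0 MPa

sandstone: 2477 kg/m³ × 9.8 m/s² × 2060 m = 5.001×10^7 Pa = 50.01 MPa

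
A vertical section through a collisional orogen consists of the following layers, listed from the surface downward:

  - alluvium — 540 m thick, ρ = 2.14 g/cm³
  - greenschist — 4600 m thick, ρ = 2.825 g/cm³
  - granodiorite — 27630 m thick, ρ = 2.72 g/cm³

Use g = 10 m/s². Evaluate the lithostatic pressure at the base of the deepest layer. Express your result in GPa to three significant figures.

alluvium: 2140 kg/m³ × 10 m/s² × 540 m = 1.156×10^7 Pa = 0.01156 GPa
greenschist: 2825 kg/m³ × 10 m/s² × 4600 m = 1.300×10^8 Pa = 0.1300 GPa
granodiorite: 2720 kg/m³ × 10 m/s² × 27630 m = 7.515×10^8 Pa = 0.7515 GPa
Total = 0.01156 + 0.1300 + 0.7515 = 0.89304 GPa

0.893 GPa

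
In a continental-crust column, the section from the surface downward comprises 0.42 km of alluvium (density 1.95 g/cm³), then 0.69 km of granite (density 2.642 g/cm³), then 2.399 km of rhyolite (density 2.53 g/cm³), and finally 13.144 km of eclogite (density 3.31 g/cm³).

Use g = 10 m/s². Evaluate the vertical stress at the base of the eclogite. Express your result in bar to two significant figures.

5200 bar

alluvium: 1950 kg/m³ × 10 m/s² × 420 m = 8.190×10^6 Pa = 81.90 bar
granite: 2642 kg/m³ × 10 m/s² × 690 m = 1.823×10^7 Pa = 182.3 bar
rhyolite: 2530 kg/m³ × 10 m/s² × 2399 m = 6.069×10^7 Pa = 606.9 bar
eclogite: 3310 kg/m³ × 10 m/s² × 13144 m = 4.351×10^8 Pa = 4351 bar
Total = 81.90 + 182.3 + 606.9 + 4351 = 5221.8 bar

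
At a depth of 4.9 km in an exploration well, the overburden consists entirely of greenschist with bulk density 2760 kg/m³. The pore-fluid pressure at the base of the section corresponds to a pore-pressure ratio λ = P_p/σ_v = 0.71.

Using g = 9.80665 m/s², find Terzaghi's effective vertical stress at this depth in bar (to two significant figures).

Overburden (lithostatic) stress σ_v:
greenschist: 2760 kg/m³ × 9.80665 m/s² × 4900 m = 1.326×10^8 Pa = 132.6 MPa
Pore pressure P_p = λ·σ_v = 0.71 × 132.6 MPa = 94.16 MPa
Effective stress σ' = σ_v − P_p = 132.6 − 94.16 = 38.461 MPa = 384.61 bar

380 bar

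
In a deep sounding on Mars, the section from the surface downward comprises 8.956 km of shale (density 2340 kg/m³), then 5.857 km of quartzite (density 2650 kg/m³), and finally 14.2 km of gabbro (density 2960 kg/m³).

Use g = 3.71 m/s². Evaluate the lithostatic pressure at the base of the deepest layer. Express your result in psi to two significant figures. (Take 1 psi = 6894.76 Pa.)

shale: 2340 kg/m³ × 3.71 m/s² × 8956 m = 7.775×10^7 Pa = 11277 psi
quartzite: 2650 kg/m³ × 3.71 m/s² × 5857 m = 5.758×10^7 Pa = 8352 psi
gabbro: 2960 kg/m³ × 3.71 m/s² × 14200 m = 1.559×10^8 Pa = 22617 psi
Total = 11277 + 8352 + 22617 = 42245 psi

42000 psi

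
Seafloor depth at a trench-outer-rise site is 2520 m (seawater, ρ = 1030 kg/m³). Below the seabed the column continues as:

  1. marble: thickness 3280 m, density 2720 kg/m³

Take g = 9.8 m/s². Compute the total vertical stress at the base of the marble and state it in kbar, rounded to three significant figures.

seawater: 1030 kg/m³ × 9.8 m/s² × 2520 m = 2.544×10^7 Pa = 0.2544 kbar
marble: 2720 kg/m³ × 9.8 m/s² × 3280 m = 8.743×10^7 Pa = 0.8743 kbar
Total = 0.2544 + 0.8743 = 1.1287 kbar

1.13 kbar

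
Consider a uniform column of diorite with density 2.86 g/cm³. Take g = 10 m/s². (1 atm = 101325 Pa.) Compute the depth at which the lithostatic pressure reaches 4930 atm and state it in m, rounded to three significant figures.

17500 m

h = P/(ρg) = 4930 atm / (2860 kg/m³ × 10 m/s²) = 4.995×10^8 Pa / 28600 Pa/m = 17466 m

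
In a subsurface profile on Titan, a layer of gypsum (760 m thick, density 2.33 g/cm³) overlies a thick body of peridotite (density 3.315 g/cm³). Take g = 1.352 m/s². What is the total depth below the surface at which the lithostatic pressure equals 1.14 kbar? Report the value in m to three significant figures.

25700 m

Pressure at base of upper layers: 2330×1.352×760 = 2.394×10^6 Pa = 0.02394 kbar
Remaining pressure to be supplied by peridotite: 1.140×10^8 − 2.394×10^6 = 1.116×10^8 Pa
Additional depth in peridotite = 1.116×10^8 Pa / (3315 kg/m³ × 1.352 m/s²) = 24902 m
Total depth = 760 m + 24902 m = 25662 m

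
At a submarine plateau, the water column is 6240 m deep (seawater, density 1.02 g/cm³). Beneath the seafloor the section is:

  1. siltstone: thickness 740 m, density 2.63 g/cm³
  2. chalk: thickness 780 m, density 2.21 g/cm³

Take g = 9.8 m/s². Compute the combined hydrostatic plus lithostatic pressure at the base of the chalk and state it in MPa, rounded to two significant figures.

seawater: 1020 kg/m³ × 9.8 m/s² × 6240 m = 6.238×10^7 Pa = 62.38 MPa
siltstone: 2630 kg/m³ × 9.8 m/s² × 740 m = 1.907×10^7 Pa = 19.07 MPa
chalk: 2210 kg/m³ × 9.8 m/s² × 780 m = 1.689×10^7 Pa = 16.89 MPa
Total = 62.38 + 19.07 + 16.89 = 98.341 MPa

98 MPa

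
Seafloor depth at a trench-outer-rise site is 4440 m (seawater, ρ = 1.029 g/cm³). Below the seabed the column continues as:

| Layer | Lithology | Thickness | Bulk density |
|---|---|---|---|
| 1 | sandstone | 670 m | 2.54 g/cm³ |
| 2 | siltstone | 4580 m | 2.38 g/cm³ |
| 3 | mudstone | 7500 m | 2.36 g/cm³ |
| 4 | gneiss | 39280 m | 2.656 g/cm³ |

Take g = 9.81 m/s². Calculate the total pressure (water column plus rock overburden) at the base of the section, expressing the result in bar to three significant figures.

seawater: 1029 kg/m³ × 9.81 m/s² × 4440 m = 4.482×10^7 Pa = 448.2 bar
sandstone: 2540 kg/m³ × 9.81 m/s² × 670 m = 1.669×10^7 Pa = 166.9 bar
siltstone: 2380 kg/m³ × 9.81 m/s² × 4580 m = 1.069×10^8 Pa = 1069 bar
mudstone: 2360 kg/m³ × 9.81 m/s² × 7500 m = 1.736×10^8 Pa = 1736 bar
gneiss: 2656 kg/m³ × 9.81 m/s² × 39280 m = 1.023×10^9 Pa = 10235 bar
Total = 448.2 + 166.9 + 1069 + 1736 + 10235 = 13655 bar

13700 bar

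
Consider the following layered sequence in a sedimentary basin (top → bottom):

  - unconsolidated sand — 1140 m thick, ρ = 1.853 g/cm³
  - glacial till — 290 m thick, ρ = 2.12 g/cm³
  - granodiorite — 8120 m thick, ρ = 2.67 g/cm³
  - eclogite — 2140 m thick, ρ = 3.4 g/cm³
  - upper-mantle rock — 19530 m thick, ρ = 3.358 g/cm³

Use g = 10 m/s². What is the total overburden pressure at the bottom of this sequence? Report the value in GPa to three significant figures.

0.973 GPa

unconsolidated sand: 1853 kg/m³ × 10 m/s² × 1140 m = 2.112×10^7 Pa = 0.02112 GPa
glacial till: 2120 kg/m³ × 10 m/s² × 290 m = 6.148×10^6 Pa = 6.148×10^-3 GPa
granodiorite: 2670 kg/m³ × 10 m/s² × 8120 m = 2.168×10^8 Pa = 0.2168 GPa
eclogite: 3400 kg/m³ × 10 m/s² × 2140 m = 7.276×10^7 Pa = 0.07276 GPa
upper-mantle rock: 3358 kg/m³ × 10 m/s² × 19530 m = 6.558×10^8 Pa = 0.6558 GPa
Total = 0.02112 + 6.148×10^-3 + 0.2168 + 0.07276 + 0.6558 = 0.97265 GPa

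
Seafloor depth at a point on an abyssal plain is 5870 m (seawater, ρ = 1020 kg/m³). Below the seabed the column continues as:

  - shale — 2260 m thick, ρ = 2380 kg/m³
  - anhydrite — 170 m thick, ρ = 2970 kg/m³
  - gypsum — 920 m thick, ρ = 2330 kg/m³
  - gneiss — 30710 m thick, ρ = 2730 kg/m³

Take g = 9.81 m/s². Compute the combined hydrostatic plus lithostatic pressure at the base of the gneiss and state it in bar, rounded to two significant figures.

9600 bar

seawater: 1020 kg/m³ × 9.81 m/s² × 5870 m = 5.874×10^7 Pa = 587.4 bar
shale: 2380 kg/m³ × 9.81 m/s² × 2260 m = 5.277×10^7 Pa = 527.7 bar
anhydrite: 2970 kg/m³ × 9.81 m/s² × 170 m = 4.953×10^6 Pa = 49.53 bar
gypsum: 2330 kg/m³ × 9.81 m/s² × 920 m = 2.103×10^7 Pa = 210.3 bar
gneiss: 2730 kg/m³ × 9.81 m/s² × 30710 m = 8.225×10^8 Pa = 8225 bar
Total = 587.4 + 527.7 + 49.53 + 210.3 + 8225 = 9599.4 bar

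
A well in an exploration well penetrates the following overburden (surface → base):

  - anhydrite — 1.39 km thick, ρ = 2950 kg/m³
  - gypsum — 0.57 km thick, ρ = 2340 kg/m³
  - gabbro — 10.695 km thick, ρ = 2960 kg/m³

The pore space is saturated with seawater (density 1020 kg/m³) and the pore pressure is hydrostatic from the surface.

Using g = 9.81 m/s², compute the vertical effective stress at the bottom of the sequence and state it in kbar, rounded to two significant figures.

Overburden (lithostatic) stress σ_v:
anhydrite: 2950 kg/m³ × 9.81 m/s² × 1390 m = 4.023×10^7 Pa = 40.23 MPa
gypsum: 2340 kg/m³ × 9.81 m/s² × 570 m = 1.308×10^7 Pa = 13.08 MPa
gabbro: 2960 kg/m³ × 9.81 m/s² × 10695 m = 3.106×10^8 Pa = 310.6 MPa
Total = 40.23 + 13.08 + 310.6 = 363.87 MPa
Pore pressure P_p = 1020 kg/m³ × 9.81 m/s² × 12655 m = 1.266×10^8 Pa = 126.6 MPa
Effective stress σ' = σ_v − P_p = 363.9 − 126.6 = 237.24 MPa = 2.3724 kbar

2.4 kbar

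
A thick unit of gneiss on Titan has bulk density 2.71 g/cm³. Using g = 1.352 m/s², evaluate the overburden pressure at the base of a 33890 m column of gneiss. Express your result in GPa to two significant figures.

0.12 GPa

gneiss: 2710 kg/m³ × 1.352 m/s² × 33890 m = 1.242×10^8 Pa = 0.1242 GPa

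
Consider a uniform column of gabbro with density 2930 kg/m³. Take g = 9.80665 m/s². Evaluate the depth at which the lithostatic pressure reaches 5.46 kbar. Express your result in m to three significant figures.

h = P/(ρg) = 5.46 kbar / (2930 kg/m³ × 9.80665 m/s²) = 5.460×10^8 Pa / 28733 Pa/m = 19002 m

19000 m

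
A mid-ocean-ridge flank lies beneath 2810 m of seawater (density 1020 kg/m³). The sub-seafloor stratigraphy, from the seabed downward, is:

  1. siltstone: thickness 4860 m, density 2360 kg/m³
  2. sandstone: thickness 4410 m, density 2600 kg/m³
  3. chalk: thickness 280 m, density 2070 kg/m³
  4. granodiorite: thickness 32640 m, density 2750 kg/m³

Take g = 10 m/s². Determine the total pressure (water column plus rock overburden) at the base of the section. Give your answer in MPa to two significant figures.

seawater: 1020 kg/m³ × 10 m/s² × 2810 m = 2.866×10^7 Pa = 28.66 MPa
siltstone: 2360 kg/m³ × 10 m/s² × 4860 m = 1.147×10^8 Pa = 114.7 MPa
sandstone: 2600 kg/m³ × 10 m/s² × 4410 m = 1.147×10^8 Pa = 114.7 MPa
chalk: 2070 kg/m³ × 10 m/s² × 280 m = 5.796×10^6 Pa = 5.796 MPa
granodiorite: 2750 kg/m³ × 10 m/s² × 32640 m = 8.976×10^8 Pa = 897.6 MPa
Total = 28.66 + 114.7 + 114.7 + 5.796 + 897.6 = 1161.4 MPa

1200 MPa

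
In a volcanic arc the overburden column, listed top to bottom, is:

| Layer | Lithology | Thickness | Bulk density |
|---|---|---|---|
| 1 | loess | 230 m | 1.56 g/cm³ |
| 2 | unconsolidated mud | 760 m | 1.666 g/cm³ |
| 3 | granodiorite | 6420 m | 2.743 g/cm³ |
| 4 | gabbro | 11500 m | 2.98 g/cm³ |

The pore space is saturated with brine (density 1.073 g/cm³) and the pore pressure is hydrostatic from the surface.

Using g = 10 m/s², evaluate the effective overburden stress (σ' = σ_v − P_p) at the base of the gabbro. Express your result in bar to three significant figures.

Overburden (lithostatic) stress σ_v:
loess: 1560 kg/m³ × 10 m/s² × 230 m = 3.588×10^6 Pa = 3.588 MPa
unconsolidated mud: 1666 kg/m³ × 10 m/s² × 760 m = 1.266×10^7 Pa = 12.66 MPa
granodiorite: 2743 kg/m³ × 10 m/s² × 6420 m = 1.761×10^8 Pa = 176.1 MPa
gabbro: 2980 kg/m³ × 10 m/s² × 11500 m = 3.427×10^8 Pa = 342.7 MPa
Total = 3.588 + 12.66 + 176.1 + 342.7 = 535.05 MPa
Pore pressure P_p = 1073 kg/m³ × 10 m/s² × 18910 m = 2.029×10^8 Pa = 202.9 MPa
Effective stress σ' = σ_v − P_p = 535.1 − 202.9 = 332.15 MPa = 3321.5 bar

3320 bar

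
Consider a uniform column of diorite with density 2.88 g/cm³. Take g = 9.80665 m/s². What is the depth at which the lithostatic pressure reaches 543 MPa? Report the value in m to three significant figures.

19200 m

h = P/(ρg) = 543 MPa / (2880 kg/m³ × 9.80665 m/s²) = 5.430×10^8 Pa / 28243 Pa/m = 19226 m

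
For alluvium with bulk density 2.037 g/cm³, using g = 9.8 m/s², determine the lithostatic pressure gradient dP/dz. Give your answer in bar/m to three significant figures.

0.200 bar/m

dP/dz = ρg = 2037 kg/m³ × 9.8 m/s² = 19963 Pa/m
= 19963 Pa/m × (1 bar/m / 1.0000×10^5 Pa/m) = 0.19963 bar/m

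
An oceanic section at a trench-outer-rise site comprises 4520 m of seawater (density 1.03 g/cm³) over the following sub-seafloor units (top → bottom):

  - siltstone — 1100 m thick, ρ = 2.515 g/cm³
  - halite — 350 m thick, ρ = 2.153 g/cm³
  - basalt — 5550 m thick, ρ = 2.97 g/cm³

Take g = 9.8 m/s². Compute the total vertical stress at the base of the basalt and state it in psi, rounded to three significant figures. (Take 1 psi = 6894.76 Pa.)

seawater: 1030 kg/m³ × 9.8 m/s² × 4520 m = 4.562×10^7 Pa = 6617 psi
siltstone: 2515 kg/m³ × 9.8 m/s² × 1100 m = 2.711×10^7 Pa = 3932 psi
halite: 2153 kg/m³ × 9.8 m/s² × 350 m = 7.385×10^6 Pa = 1071 psi
basalt: 2970 kg/m³ × 9.8 m/s² × 5550 m = 1.615×10^8 Pa = 23429 psi
Total = 6617 + 3932 + 1071 + 23429 = 35050 psi

35000 psi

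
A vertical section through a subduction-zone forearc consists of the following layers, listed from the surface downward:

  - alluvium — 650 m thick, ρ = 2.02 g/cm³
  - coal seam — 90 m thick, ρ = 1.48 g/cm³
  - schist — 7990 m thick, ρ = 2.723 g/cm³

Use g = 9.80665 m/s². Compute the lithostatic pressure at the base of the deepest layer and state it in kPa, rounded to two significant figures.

alluvium: 2020 kg/m³ × 9.80665 m/s² × 650 m = 1.288×10^7 Pa = 12876 kPa
coal seam: 1480 kg/m³ × 9.80665 m/s² × 90 m = 1.306×10^6 Pa = 1306 kPa
schist: 2723 kg/m³ × 9.80665 m/s² × 7990 m = 2.134×10^8 Pa = 2.134×10^5 kPa
Total = 12876 + 1306 + 2.134×10^5 = 2.2754×10^5 kPa

230000 kPa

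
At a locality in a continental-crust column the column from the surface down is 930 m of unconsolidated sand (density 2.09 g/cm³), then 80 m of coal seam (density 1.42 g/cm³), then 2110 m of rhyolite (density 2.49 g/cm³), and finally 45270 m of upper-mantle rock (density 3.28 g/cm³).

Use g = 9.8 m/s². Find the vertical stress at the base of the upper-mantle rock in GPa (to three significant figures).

1.53 GPa

unconsolidated sand: 2090 kg/m³ × 9.8 m/s² × 930 m = 1.905×10^7 Pa = 0.01905 GPa
coal seam: 1420 kg/m³ × 9.8 m/s² × 80 m = 1.113×10^6 Pa = 1.113×10^-3 GPa
rhyolite: 2490 kg/m³ × 9.8 m/s² × 2110 m = 5.149×10^7 Pa = 0.05149 GPa
upper-mantle rock: 3280 kg/m³ × 9.8 m/s² × 45270 m = 1.455×10^9 Pa = 1.455 GPa
Total = 0.01905 + 1.113×10^-3 + 0.05149 + 1.455 = 1.5268 GPa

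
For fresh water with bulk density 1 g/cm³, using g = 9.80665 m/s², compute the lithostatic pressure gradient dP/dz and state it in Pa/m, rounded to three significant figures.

dP/dz = ρg = 1000 kg/m³ × 9.80665 m/s² = 9806.6 Pa/m

9810 Pa/m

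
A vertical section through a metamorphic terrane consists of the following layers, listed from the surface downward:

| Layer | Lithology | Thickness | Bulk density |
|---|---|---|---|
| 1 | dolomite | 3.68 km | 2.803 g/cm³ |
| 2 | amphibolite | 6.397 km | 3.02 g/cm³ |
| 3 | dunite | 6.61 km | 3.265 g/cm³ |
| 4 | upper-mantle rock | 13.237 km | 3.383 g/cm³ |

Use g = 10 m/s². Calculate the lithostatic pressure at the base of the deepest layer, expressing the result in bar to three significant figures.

9600 bar

dolomite: 2803 kg/m³ × 10 m/s² × 3680 m = 1.032×10^8 Pa = 1032 bar
amphibolite: 3020 kg/m³ × 10 m/s² × 6397 m = 1.932×10^8 Pa = 1932 bar
dunite: 3265 kg/m³ × 10 m/s² × 6610 m = 2.158×10^8 Pa = 2158 bar
upper-mantle rock: 3383 kg/m³ × 10 m/s² × 13237 m = 4.478×10^8 Pa = 4478 bar
Total = 1032 + 1932 + 2158 + 4478 = 9599.6 bar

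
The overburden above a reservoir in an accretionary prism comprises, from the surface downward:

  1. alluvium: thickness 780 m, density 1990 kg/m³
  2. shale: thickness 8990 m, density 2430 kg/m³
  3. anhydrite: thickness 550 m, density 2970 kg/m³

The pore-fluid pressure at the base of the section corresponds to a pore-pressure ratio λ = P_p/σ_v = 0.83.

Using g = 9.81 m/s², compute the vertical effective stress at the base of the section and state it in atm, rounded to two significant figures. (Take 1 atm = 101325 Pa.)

410 atm

Overburden (lithostatic) stress σ_v:
alluvium: 1990 kg/m³ × 9.81 m/s² × 780 m = 1.523×10^7 Pa = 15.23 MPa
shale: 2430 kg/m³ × 9.81 m/s² × 8990 m = 2.143×10^8 Pa = 214.3 MPa
anhydrite: 2970 kg/m³ × 9.81 m/s² × 550 m = 1.602×10^7 Pa = 16.02 MPa
Total = 15.23 + 214.3 + 16.02 = 245.56 MPa
Pore pressure P_p = λ·σ_v = 0.83 × 245.6 MPa = 203.8 MPa
Effective stress σ' = σ_v − P_p = 245.6 − 203.8 = 41.745 MPa = 411.99 atm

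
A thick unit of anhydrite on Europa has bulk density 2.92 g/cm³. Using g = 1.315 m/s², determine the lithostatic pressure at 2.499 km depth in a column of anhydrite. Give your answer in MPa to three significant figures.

9.60 MPa

anhydrite: 2920 kg/m³ × 1.315 m/s² × 2499 m = 9.596×10^6 Pa = 9.596 MPa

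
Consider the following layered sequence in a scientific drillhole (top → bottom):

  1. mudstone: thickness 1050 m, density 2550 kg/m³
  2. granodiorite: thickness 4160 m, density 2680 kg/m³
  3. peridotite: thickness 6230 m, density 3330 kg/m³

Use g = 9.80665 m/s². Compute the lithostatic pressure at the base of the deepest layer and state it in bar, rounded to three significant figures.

3390 bar

mudstone: 2550 kg/m³ × 9.80665 m/s² × 1050 m = 2.626×10^7 Pa = 262.6 bar
granodiorite: 2680 kg/m³ × 9.80665 m/s² × 4160 m = 1.093×10^8 Pa = 1093 bar
peridotite: 3330 kg/m³ × 9.80665 m/s² × 6230 m = 2.034×10^8 Pa = 2034 bar
Total = 262.6 + 1093 + 2034 = 3390.4 bar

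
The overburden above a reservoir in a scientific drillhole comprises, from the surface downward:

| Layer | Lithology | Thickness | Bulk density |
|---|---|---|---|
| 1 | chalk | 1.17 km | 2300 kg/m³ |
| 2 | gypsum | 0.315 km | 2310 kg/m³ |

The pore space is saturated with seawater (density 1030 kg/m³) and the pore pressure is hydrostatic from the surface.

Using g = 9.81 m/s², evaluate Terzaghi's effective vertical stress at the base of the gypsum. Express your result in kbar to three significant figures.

Overburden (lithostatic) stress σ_v:
chalk: 2300 kg/m³ × 9.81 m/s² × 1170 m = 2.640×10^7 Pa = 26.40 MPa
gypsum: 2310 kg/m³ × 9.81 m/s² × 315 m = 7.138×10^6 Pa = 7.138 MPa
Total = 26.40 + 7.138 = 33.537 MPa
Pore pressure P_p = 1030 kg/m³ × 9.81 m/s² × 1485 m = 1.500×10^7 Pa = 15.00 MPa
Effective stress σ' = σ_v − P_p = 33.54 − 15.00 = 18.532 MPa = 0.18532 kbar

0.185 kbar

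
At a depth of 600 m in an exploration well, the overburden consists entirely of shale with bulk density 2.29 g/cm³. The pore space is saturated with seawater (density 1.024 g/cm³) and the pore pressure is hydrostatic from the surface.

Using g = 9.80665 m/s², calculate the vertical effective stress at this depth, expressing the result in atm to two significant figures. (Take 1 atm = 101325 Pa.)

Overburden (lithostatic) stress σ_v:
shale: 2290 kg/m³ × 9.80665 m/s² × 600 m = 1.347×10^7 Pa = 13.47 MPa
Pore pressure P_p = 1024 kg/m³ × 9.80665 m/s² × 600 m = 6.025×10^6 Pa = 6.025 MPa
Effective stress σ' = σ_v − P_p = 13.47 − 6.025 = 7.4491 MPa = 73.517 atm

74 atm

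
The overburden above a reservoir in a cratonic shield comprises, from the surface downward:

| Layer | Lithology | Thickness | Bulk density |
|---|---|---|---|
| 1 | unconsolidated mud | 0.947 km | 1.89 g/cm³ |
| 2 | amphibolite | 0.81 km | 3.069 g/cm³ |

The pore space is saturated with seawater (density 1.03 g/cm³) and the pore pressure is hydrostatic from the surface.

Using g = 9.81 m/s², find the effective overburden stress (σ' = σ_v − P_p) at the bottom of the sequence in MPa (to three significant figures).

24.2 MPa

Overburden (lithostatic) stress σ_v:
unconsolidated mud: 1890 kg/m³ × 9.81 m/s² × 947 m = 1.756×10^7 Pa = 17.56 MPa
amphibolite: 3069 kg/m³ × 9.81 m/s² × 810 m = 2.439×10^7 Pa = 24.39 MPa
Total = 17.56 + 24.39 = 41.945 MPa
Pore pressure P_p = 1030 kg/m³ × 9.81 m/s² × 1757 m = 1.775×10^7 Pa = 17.75 MPa
Effective stress σ' = σ_v − P_p = 41.94 − 17.75 = 24.192 MPa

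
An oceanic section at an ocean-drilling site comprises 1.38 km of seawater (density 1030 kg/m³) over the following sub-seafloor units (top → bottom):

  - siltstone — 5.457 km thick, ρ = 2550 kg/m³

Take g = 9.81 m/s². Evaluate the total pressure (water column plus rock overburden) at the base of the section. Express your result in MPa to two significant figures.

150 MPa

seawater: 1030 kg/m³ × 9.81 m/s² × 1380 m = 1.394×10^7 Pa = 13.94 MPa
siltstone: 2550 kg/m³ × 9.81 m/s² × 5457 m = 1.365×10^8 Pa = 136.5 MPa
Total = 13.94 + 136.5 = 150.45 MPa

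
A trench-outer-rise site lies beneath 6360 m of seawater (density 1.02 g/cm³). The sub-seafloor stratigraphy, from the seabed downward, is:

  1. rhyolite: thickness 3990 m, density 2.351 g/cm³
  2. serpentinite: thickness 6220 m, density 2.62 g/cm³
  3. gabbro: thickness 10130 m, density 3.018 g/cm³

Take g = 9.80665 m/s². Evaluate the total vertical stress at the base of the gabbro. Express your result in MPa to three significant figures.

seawater: 1020 kg/m³ × 9.80665 m/s² × 6360 m = 6.362×10^7 Pa = 63.62 MPa
rhyolite: 2351 kg/m³ × 9.80665 m/s² × 3990 m = 9.199×10^7 Pa = 91.99 MPa
serpentinite: 2620 kg/m³ × 9.80665 m/s² × 6220 m = 1.598×10^8 Pa = 159.8 MPa
gabbro: 3018 kg/m³ × 9.80665 m/s² × 10130 m = 2.998×10^8 Pa = 299.8 MPa
Total = 63.62 + 91.99 + 159.8 + 299.8 = 615.23 MPa

615 MPa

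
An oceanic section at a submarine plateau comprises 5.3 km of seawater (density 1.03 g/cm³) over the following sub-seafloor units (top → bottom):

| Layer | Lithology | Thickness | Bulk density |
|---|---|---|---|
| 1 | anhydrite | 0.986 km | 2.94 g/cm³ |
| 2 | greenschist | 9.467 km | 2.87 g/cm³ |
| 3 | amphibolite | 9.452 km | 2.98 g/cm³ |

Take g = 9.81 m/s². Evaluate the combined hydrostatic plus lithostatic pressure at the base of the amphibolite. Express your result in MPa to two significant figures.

620 MPa

seawater: 1030 kg/m³ × 9.81 m/s² × 5300 m = 5.355×10^7 Pa = 53.55 MPa
anhydrite: 2940 kg/m³ × 9.81 m/s² × 986 m = 2.844×10^7 Pa = 28.44 MPa
greenschist: 2870 kg/m³ × 9.81 m/s² × 9467 m = 2.665×10^8 Pa = 266.5 MPa
amphibolite: 2980 kg/m³ × 9.81 m/s² × 9452 m = 2.763×10^8 Pa = 276.3 MPa
Total = 53.55 + 28.44 + 266.5 + 276.3 = 624.85 MPa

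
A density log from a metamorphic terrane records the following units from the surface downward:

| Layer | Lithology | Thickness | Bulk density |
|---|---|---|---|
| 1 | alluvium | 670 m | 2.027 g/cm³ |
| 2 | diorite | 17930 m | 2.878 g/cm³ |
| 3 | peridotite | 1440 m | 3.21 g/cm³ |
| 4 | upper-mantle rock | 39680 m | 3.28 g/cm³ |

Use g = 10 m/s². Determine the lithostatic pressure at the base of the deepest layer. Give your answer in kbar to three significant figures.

alluvium: 2027 kg/m³ × 10 m/s² × 670 m = 1.358×10^7 Pa = 0.1358 kbar
diorite: 2878 kg/m³ × 10 m/s² × 17930 m = 5.160×10^8 Pa = 5.160 kbar
peridotite: 3210 kg/m³ × 10 m/s² × 1440 m = 4.622×10^7 Pa = 0.4622 kbar
upper-mantle rock: 3280 kg/m³ × 10 m/s² × 39680 m = 1.302×10^9 Pa = 13.02 kbar
Total = 0.1358 + 5.160 + 0.4622 + 13.02 = 18.773 kbar

18.8 kbar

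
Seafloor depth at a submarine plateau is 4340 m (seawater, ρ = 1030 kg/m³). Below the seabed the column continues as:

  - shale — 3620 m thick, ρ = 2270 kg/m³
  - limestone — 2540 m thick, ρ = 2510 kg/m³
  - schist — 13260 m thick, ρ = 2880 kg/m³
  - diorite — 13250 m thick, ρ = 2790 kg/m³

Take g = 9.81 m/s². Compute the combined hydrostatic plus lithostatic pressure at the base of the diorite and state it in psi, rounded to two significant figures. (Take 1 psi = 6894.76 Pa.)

130000 psi

seawater: 1030 kg/m³ × 9.81 m/s² × 4340 m = 4.385×10^7 Pa = 6360 psi
shale: 2270 kg/m³ × 9.81 m/s² × 3620 m = 8.061×10^7 Pa = 11692 psi
limestone: 2510 kg/m³ × 9.81 m/s² × 2540 m = 6.254×10^7 Pa = 9071 psi
schist: 2880 kg/m³ × 9.81 m/s² × 13260 m = 3.746×10^8 Pa = 54336 psi
diorite: 2790 kg/m³ × 9.81 m/s² × 13250 m = 3.627×10^8 Pa = 52598 psi
Total = 6360 + 11692 + 9071 + 54336 + 52598 = 1.3406×10^5 psi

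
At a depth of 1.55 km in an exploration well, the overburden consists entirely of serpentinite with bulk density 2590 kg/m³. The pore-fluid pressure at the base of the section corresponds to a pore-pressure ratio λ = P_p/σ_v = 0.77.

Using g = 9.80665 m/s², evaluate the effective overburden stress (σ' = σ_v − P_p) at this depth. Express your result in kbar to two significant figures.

Overburden (lithostatic) stress σ_v:
serpentinite: 2590 kg/m³ × 9.80665 m/s² × 1550 m = 3.937×10^7 Pa = 39.37 MPa
Pore pressure P_p = λ·σ_v = 0.77 × 39.37 MPa = 30.31 MPa
Effective stress σ' = σ_v − P_p = 39.37 − 30.31 = 9.0548 MPa = 0.090548 kbar

0.091 kbar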